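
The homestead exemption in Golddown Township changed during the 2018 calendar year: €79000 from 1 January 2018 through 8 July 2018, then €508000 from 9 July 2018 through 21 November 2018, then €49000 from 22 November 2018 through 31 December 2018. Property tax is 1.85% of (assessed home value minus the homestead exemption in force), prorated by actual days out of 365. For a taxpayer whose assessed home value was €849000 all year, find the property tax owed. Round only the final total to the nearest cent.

€11348.66

1 January – 8 July 2018: 189 days, exemption €79000 → (€849000 − €79000) × 1.85% × 189/365 = €7376.1781
9 July – 21 November 2018: 136 days, exemption €508000 → (€849000 − €508000) × 1.85% × 136/365 = €2350.5644
22 November – 31 December 2018: 40 days, exemption €49000 → (€849000 − €49000) × 1.85% × 40/365 = €1621.9178
Total = €11348.6603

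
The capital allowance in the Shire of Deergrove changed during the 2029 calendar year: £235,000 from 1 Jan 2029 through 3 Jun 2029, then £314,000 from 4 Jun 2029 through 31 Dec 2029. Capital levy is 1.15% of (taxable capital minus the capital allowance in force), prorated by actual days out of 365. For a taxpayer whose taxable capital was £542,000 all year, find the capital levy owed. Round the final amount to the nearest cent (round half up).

£3,005.31

1 Jan – 3 Jun 2029: 154 days, exemption £235,000 → (£542,000 − £235,000) × 1.15% × 154/365 = £1,489.5808
4 Jun – 31 Dec 2029: 211 days, exemption £314,000 → (£542,000 − £314,000) × 1.15% × 211/365 = £1,515.7315
Total = £3,005.3123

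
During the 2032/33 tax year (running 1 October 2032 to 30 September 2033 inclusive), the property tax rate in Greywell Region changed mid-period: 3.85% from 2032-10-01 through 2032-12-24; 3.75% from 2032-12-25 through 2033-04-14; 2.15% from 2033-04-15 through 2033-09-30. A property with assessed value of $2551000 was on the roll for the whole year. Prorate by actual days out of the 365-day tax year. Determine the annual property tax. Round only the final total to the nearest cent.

$77358.20

2032-10-01 to 2032-12-24: 85 days at 3.85% → $2551000 × 3.85% × 85/365 = $22871.6370
2032-12-25 to 2033-04-14: 111 days at 3.75% → $2551000 × 3.75% × 111/365 = $29091.8836
2033-04-15 to 2033-09-30: 169 days at 2.15% → $2551000 × 2.15% × 169/365 = $25394.6808
Total = $77358.2014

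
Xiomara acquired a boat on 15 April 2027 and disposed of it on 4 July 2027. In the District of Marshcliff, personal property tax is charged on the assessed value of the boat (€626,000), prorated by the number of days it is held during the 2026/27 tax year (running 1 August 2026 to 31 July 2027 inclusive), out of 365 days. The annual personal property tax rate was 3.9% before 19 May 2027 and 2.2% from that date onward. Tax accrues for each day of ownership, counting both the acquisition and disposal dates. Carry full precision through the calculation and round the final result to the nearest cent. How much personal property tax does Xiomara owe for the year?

15 April – 18 May 2027: 34 days at 3.9% → €626,000 × 3.9% × 34/365 = €2,274.1808
19 May – 4 July 2027: 47 days at 2.2% → €626,000 × 2.2% × 47/365 = €1,773.3808
Total = €4,047.5616

€4,047.56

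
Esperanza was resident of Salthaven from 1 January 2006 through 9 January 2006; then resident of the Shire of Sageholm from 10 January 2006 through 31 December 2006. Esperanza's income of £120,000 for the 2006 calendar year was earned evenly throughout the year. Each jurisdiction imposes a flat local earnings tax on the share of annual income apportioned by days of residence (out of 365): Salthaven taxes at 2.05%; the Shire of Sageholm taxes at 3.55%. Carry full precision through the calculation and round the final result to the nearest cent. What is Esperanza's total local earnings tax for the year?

Salthaven, 1 January – 9 January 2006: 9 days → £120,000 × 2.05% × 9/365 = £60.6575
The Shire of Sageholm, 10 January – 31 December 2006: 356 days → £120,000 × 3.55% × 356/365 = £4,154.9589
Total = £4,215.6164

£4,215.62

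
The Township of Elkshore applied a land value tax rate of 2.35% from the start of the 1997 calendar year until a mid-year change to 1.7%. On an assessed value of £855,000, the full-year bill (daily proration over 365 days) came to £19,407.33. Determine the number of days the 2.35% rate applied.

320 days

Let d = days at the first rate; then 365 − d days at the second rate.
£855,000 × [2.35%·d + 1.7%·(365−d)] / 365 = £19,407.33
Solving gives d = 320, so the new rate took effect on 17 Nov 1997.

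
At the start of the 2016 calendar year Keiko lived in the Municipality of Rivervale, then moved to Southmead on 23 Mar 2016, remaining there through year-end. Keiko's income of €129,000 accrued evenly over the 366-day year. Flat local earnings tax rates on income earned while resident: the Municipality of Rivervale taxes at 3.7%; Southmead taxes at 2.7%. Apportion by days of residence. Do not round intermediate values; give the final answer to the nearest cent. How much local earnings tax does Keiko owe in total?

The Municipality of Rivervale, 1 Jan – 22 Mar 2016: 82 days → €129,000 × 3.7% × 82/366 = €1,069.3607
Southmead, 23 Mar – 31 Dec 2016: 284 days → €129,000 × 2.7% × 284/366 = €2,702.6557
Total = €3,772.0164

€3,772.02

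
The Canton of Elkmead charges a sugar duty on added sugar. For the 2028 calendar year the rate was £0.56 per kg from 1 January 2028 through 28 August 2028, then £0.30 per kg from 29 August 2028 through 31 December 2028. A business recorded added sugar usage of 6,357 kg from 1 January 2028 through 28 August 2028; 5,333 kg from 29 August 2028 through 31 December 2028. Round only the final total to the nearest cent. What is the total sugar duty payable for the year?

1 January – 28 August 2028: 6,357 kg at £0.56/kg → £3559.92
29 August – 31 December 2028: 5,333 kg at £0.30/kg → £1599.90

£5159.82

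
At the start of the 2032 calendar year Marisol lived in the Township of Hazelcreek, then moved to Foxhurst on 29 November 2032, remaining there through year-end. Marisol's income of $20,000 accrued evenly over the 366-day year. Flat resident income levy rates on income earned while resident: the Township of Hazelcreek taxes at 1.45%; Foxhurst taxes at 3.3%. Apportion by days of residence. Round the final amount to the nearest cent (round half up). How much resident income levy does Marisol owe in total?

The Township of Hazelcreek, 1 January – 28 November 2032: 333 days → $20,000 × 1.45% × 333/366 = $263.8525
Foxhurst, 29 November – 31 December 2032: 33 days → $20,000 × 3.3% × 33/366 = $59.5082
Total = $323.3607

$323.36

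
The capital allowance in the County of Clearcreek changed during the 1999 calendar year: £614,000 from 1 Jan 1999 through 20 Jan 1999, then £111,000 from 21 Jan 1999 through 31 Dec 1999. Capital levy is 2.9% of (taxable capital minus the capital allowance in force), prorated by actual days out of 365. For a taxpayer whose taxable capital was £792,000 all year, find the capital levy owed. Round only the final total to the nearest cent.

1 Jan – 20 Jan 1999: 20 days, exemption £614,000 → (£792,000 − £614,000) × 2.9% × 20/365 = £282.8493
21 Jan – 31 Dec 1999: 345 days, exemption £111,000 → (£792,000 − £111,000) × 2.9% × 345/365 = £18,666.8630
Total = £18,949.7123

£18,949.71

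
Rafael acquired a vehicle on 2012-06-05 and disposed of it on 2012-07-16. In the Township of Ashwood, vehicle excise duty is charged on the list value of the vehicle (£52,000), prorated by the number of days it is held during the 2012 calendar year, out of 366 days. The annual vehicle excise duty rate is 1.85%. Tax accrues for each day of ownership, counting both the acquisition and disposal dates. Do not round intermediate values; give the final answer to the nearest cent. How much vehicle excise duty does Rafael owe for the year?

£110.39

Days held (2012-06-05 to 2012-07-16): 42 out of 366
Tax = £52,000 × 1.85% × 42/366 = £110.3934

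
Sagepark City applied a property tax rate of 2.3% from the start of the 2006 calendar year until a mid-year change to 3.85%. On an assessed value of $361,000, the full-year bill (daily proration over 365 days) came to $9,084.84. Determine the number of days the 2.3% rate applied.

Let d = days at the first rate; then 365 − d days at the second rate.
$361,000 × [2.3%·d + 3.85%·(365−d)] / 365 = $9,084.84
Solving gives d = 314, so the new rate took effect on 11 Nov 2006.

314 days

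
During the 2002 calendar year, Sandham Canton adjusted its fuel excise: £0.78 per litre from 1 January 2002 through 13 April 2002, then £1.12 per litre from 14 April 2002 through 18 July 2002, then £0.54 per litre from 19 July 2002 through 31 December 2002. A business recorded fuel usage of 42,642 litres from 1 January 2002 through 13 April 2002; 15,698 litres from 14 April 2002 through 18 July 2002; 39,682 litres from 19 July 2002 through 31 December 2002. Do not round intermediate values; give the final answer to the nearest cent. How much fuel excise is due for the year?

£72,270.80

1 January – 13 April 2002: 42,642 litres at £0.78/litre → £33,260.76
14 April – 18 July 2002: 15,698 litres at £1.12/litre → £17,581.76
19 July – 31 December 2002: 39,682 litres at £0.54/litre → £21,428.28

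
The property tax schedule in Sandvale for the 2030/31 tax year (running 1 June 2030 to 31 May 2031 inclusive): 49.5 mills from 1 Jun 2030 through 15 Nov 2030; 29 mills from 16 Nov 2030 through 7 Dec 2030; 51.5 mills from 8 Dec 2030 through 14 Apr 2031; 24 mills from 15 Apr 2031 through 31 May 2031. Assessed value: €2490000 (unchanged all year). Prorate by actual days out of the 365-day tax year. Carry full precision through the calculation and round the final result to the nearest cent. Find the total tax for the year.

1 Jun – 15 Nov 2030: 168 days at 49.5 mills → €2490000 × 4.95% × 168/365 = €56731.0685
16 Nov – 7 Dec 2030: 22 days at 29 mills → €2490000 × 2.9% × 22/365 = €4352.3836
8 Dec 2030 – 14 Apr 2031: 128 days at 51.5 mills → €2490000 × 5.15% × 128/365 = €44970.0822
15 Apr – 31 May 2031: 47 days at 24 mills → €2490000 × 2.4% × 47/365 = €7695.1233
Total = €113748.6575

€113748.66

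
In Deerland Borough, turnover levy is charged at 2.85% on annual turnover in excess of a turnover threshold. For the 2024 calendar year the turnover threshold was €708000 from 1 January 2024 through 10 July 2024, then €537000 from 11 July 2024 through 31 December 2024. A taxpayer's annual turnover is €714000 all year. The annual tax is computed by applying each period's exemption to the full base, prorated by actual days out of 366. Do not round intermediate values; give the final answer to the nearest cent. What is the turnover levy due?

€2487.91

1 January – 10 July 2024: 192 days, exemption €708000 → (€714000 − €708000) × 2.85% × 192/366 = €89.7049
11 July – 31 December 2024: 174 days, exemption €537000 → (€714000 − €537000) × 2.85% × 174/366 = €2398.2049
Total = €2487.9098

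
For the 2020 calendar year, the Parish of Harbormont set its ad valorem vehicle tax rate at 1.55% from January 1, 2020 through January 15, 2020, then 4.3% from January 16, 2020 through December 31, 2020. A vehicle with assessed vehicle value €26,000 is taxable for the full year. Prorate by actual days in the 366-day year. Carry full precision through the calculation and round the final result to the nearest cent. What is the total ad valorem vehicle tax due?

January 1 – January 15, 2020: 15 days at 1.55% → €26,000 × 1.55% × 15/366 = €16.5164
January 16 – December 31, 2020: 351 days at 4.3% → €26,000 × 4.3% × 351/366 = €1,072.1803
Total = €1,088.6967

€1,088.70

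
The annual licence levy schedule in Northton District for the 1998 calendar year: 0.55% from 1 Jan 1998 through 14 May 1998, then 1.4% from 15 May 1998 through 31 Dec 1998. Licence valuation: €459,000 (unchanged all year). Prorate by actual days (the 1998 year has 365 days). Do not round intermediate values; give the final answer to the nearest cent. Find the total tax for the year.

€4,993.67

1 Jan – 14 May 1998: 134 days at 0.55% → €459,000 × 0.55% × 134/365 = €926.8027
15 May – 31 Dec 1998: 231 days at 1.4% → €459,000 × 1.4% × 231/365 = €4,066.8658
Total = €4,993.6685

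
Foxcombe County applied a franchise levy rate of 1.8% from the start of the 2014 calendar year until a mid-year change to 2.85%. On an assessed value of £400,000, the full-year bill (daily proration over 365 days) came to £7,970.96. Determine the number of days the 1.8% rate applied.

298 days

Let d = days at the first rate; then 365 − d days at the second rate.
£400,000 × [1.8%·d + 2.85%·(365−d)] / 365 = £7,970.96
Solving gives d = 298, so the new rate took effect on 26 October 2014.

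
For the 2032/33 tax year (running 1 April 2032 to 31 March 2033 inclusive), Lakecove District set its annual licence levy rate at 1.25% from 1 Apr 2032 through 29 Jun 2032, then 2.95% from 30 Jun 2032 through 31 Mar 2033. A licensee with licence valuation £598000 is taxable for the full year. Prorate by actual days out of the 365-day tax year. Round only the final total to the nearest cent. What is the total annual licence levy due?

1 Apr – 29 Jun 2032: 90 days at 1.25% → £598000 × 1.25% × 90/365 = £1843.1507
30 Jun 2032 – 31 Mar 2033: 275 days at 2.95% → £598000 × 2.95% × 275/365 = £13291.1644
Total = £15134.3151

£15134.32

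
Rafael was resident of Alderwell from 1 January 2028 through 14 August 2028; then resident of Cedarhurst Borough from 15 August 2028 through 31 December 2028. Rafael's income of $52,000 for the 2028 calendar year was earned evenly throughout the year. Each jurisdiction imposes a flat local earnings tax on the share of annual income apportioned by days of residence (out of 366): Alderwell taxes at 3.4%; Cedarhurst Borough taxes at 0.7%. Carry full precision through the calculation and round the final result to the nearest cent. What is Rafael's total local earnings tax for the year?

Alderwell, 1 January – 14 August 2028: 227 days → $52,000 × 3.4% × 227/366 = $1,096.5464
Cedarhurst Borough, 15 August – 31 December 2028: 139 days → $52,000 × 0.7% × 139/366 = $138.2404
Total = $1,234.7869

$1,234.79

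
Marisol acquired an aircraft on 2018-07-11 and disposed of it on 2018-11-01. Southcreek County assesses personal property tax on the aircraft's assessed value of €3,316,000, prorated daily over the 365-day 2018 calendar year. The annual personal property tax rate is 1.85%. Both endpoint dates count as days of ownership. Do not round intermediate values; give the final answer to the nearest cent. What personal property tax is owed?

€19,160.12

Days held (2018-07-11 to 2018-11-01): 114 out of 365
Tax = €3,316,000 × 1.85% × 114/365 = €19,160.1205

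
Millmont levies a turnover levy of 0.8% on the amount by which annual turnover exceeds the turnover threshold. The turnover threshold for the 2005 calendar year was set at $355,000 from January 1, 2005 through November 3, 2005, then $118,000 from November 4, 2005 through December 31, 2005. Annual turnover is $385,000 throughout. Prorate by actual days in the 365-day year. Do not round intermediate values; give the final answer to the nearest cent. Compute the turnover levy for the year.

January 1 – November 3, 2005: 307 days, exemption $355,000 → ($385,000 − $355,000) × 0.8% × 307/365 = $201.8630
November 4 – December 31, 2005: 58 days, exemption $118,000 → ($385,000 − $118,000) × 0.8% × 58/365 = $339.4192
Total = $541.2822

$541.28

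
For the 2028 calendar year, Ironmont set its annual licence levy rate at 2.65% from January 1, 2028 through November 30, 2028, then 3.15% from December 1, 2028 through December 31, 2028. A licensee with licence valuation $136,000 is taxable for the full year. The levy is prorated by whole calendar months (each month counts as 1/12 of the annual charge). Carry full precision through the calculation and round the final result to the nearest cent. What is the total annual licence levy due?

January 1 – November 30, 2028: 11 months at 2.65% → $136,000 × 2.65% × 11/12 = $3,303.6667
December 1 – December 31, 2028: 1 month at 3.15% → $136,000 × 3.15% × 1/12 = $357.0000
Total = $3,660.6667

$3,660.67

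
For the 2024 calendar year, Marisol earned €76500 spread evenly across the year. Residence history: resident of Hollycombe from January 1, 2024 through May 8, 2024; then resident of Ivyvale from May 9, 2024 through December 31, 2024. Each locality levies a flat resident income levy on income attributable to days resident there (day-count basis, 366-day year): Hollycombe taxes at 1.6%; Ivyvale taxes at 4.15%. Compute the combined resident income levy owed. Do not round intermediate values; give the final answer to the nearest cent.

€2487.19

Hollycombe, January 1 – May 8, 2024: 129 days → €76500 × 1.6% × 129/366 = €431.4098
Ivyvale, May 9 – December 31, 2024: 237 days → €76500 × 4.15% × 237/366 = €2055.7807
Total = €2487.1906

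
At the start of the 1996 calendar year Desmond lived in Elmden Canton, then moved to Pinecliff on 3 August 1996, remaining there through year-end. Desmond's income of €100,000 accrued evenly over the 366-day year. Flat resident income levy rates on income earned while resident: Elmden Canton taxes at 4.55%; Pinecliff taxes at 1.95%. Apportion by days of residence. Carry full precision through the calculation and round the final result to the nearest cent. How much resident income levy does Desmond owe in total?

Elmden Canton, 1 January – 2 August 1996: 215 days → €100,000 × 4.55% × 215/366 = €2,672.8142
Pinecliff, 3 August – 31 December 1996: 151 days → €100,000 × 1.95% × 151/366 = €804.5082
Total = €3,477.3224

€3,477.32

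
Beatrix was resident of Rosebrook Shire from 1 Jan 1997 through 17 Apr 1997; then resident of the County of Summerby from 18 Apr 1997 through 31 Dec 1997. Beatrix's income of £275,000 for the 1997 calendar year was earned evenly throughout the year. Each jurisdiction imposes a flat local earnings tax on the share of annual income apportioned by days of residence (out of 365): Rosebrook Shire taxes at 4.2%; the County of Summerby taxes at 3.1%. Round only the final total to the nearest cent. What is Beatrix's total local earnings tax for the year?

Rosebrook Shire, 1 Jan – 17 Apr 1997: 107 days → £275,000 × 4.2% × 107/365 = £3,385.8904
The County of Summerby, 18 Apr – 31 Dec 1997: 258 days → £275,000 × 3.1% × 258/365 = £6,025.8904
Total = £9,411.7808

£9,411.78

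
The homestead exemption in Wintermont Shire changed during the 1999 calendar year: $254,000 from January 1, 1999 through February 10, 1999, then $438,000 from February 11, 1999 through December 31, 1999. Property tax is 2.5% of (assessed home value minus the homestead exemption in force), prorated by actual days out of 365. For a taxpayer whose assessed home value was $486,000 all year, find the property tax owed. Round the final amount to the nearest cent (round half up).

$1,716.71

January 1 – February 10, 1999: 41 days, exemption $254,000 → ($486,000 − $254,000) × 2.5% × 41/365 = $651.5068
February 11 – December 31, 1999: 324 days, exemption $438,000 → ($486,000 − $438,000) × 2.5% × 324/365 = $1,065.2055
Total = $1,716.7123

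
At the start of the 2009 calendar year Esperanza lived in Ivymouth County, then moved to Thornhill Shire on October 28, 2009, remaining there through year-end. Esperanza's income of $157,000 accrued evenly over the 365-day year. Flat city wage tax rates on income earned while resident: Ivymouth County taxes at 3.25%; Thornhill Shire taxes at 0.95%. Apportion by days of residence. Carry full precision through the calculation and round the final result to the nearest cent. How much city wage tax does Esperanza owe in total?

$4,459.45

Ivymouth County, January 1 – October 27, 2009: 300 days → $157,000 × 3.25% × 300/365 = $4,193.8356
Thornhill Shire, October 28 – December 31, 2009: 65 days → $157,000 × 0.95% × 65/365 = $265.6096
Total = $4,459.4452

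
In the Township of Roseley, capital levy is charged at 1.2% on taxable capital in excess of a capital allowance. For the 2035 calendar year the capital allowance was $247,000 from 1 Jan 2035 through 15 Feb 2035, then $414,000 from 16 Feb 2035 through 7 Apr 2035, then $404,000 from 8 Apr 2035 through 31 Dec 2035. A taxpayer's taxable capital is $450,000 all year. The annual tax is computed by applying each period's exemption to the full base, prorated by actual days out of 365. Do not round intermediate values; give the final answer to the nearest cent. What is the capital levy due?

1 Jan – 15 Feb 2035: 46 days, exemption $247,000 → ($450,000 − $247,000) × 1.2% × 46/365 = $307.0027
16 Feb – 7 Apr 2035: 51 days, exemption $414,000 → ($450,000 − $414,000) × 1.2% × 51/365 = $60.3616
8 Apr – 31 Dec 2035: 268 days, exemption $404,000 → ($450,000 − $404,000) × 1.2% × 268/365 = $405.3041
Total = $772.6685

$772.67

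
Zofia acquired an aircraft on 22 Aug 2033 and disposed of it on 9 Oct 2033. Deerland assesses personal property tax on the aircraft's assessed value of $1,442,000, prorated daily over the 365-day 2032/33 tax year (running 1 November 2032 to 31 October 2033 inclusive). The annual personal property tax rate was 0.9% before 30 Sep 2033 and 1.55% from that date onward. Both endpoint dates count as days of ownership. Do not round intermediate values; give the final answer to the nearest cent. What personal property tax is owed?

$1,999.05

22 Aug – 29 Sep 2033: 39 days at 0.9% → $1,442,000 × 0.9% × 39/365 = $1,386.6904
30 Sep – 9 Oct 2033: 10 days at 1.55% → $1,442,000 × 1.55% × 10/365 = $612.3562
Total = $1,999.0466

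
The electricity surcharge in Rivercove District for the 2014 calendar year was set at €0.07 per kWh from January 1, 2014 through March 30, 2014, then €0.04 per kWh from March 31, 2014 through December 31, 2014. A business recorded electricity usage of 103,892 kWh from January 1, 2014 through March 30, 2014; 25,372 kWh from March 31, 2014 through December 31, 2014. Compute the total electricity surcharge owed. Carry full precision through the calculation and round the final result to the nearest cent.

€8287.32

January 1 – March 30, 2014: 103,892 kWh at €0.07/kWh → €7272.44
March 31 – December 31, 2014: 25,372 kWh at €0.04/kWh → €1014.88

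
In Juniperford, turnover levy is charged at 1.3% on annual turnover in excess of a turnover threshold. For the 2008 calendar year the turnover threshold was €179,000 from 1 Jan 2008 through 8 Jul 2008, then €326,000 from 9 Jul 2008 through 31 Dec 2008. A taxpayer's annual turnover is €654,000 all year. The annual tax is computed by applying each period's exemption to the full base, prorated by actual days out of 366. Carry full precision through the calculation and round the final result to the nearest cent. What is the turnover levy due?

€5,256.05

1 Jan – 8 Jul 2008: 190 days, exemption €179,000 → (€654,000 − €179,000) × 1.3% × 190/366 = €3,205.6011
9 Jul – 31 Dec 2008: 176 days, exemption €326,000 → (€654,000 − €326,000) × 1.3% × 176/366 = €2,050.4481
Total = €5,256.0492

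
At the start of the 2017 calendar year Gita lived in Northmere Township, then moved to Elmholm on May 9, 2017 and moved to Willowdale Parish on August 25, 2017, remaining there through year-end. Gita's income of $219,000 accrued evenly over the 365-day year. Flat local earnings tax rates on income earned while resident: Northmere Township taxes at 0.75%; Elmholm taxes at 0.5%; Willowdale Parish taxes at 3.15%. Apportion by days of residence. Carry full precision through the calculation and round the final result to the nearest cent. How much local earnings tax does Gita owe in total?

Northmere Township, January 1 – May 8, 2017: 128 days → $219,000 × 0.75% × 128/365 = $576.0000
Elmholm, May 9 – August 24, 2017: 108 days → $219,000 × 0.5% × 108/365 = $324.0000
Willowdale Parish, August 25 – December 31, 2017: 129 days → $219,000 × 3.15% × 129/365 = $2,438.1000
Total = $3,338.1000

$3,338.10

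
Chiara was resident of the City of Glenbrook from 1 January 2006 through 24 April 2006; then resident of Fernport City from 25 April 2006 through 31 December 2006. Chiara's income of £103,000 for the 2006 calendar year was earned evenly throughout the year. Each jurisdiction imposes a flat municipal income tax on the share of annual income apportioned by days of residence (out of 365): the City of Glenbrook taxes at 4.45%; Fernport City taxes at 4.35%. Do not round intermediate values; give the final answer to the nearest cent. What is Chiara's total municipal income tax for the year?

The City of Glenbrook, 1 January – 24 April 2006: 114 days → £103,000 × 4.45% × 114/365 = £1,431.5589
Fernport City, 25 April – 31 December 2006: 251 days → £103,000 × 4.35% × 251/365 = £3,081.1110
Total = £4,512.6699

£4,512.67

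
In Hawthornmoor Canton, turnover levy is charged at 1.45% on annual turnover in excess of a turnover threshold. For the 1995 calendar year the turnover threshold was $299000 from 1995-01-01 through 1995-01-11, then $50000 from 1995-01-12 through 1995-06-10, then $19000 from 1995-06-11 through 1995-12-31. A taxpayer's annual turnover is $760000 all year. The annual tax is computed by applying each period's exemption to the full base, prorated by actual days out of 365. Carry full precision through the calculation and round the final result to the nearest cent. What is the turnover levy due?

$10437.42

1995-01-01 to 1995-01-11: 11 days, exemption $299000 → ($760000 − $299000) × 1.45% × 11/365 = $201.4507
1995-01-12 to 1995-06-10: 150 days, exemption $50000 → ($760000 − $50000) × 1.45% × 150/365 = $4230.8219
1995-06-11 to 1995-12-31: 204 days, exemption $19000 → ($760000 − $19000) × 1.45% × 204/365 = $6005.1452
Total = $10437.4178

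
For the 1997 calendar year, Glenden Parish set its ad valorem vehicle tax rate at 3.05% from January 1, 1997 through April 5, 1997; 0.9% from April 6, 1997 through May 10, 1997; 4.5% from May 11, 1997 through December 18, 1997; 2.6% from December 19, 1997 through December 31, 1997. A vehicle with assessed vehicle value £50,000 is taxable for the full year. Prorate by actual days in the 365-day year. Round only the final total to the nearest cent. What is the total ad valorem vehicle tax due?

January 1 – April 5, 1997: 95 days at 3.05% → £50,000 × 3.05% × 95/365 = £396.9178
April 6 – May 10, 1997: 35 days at 0.9% → £50,000 × 0.9% × 35/365 = £43.1507
May 11 – December 18, 1997: 222 days at 4.5% → £50,000 × 4.5% × 222/365 = £1,368.4932
December 19 – December 31, 1997: 13 days at 2.6% → £50,000 × 2.6% × 13/365 = £46.3014
Total = £1,854.8630

£1,854.86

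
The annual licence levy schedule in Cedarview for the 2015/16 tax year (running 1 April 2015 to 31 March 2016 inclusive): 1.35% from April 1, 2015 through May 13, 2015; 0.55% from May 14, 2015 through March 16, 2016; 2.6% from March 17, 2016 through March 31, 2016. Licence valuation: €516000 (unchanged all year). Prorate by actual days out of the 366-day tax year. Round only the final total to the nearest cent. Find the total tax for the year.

April 1 – May 13, 2015: 43 days at 1.35% → €516000 × 1.35% × 43/366 = €818.4098
May 14, 2015 – March 16, 2016: 308 days at 0.55% → €516000 × 0.55% × 308/366 = €2388.2623
March 17 – March 31, 2016: 15 days at 2.6% → €516000 × 2.6% × 15/366 = €549.8361
Total = €3756.5082

€3756.51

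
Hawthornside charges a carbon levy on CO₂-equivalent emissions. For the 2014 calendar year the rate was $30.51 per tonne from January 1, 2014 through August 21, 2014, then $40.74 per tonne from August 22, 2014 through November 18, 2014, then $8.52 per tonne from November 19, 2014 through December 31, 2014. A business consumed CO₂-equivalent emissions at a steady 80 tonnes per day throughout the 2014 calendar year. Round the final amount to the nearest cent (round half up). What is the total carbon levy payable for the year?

January 1 – August 21, 2014: 233 days × 80 tonnes/day = 18,640 tonnes at $30.51/tonne → $568,706.40
August 22 – November 18, 2014: 89 days × 80 tonnes/day = 7,120 tonnes at $40.74/tonne → $290,068.80
November 19 – December 31, 2014: 43 days × 80 tonnes/day = 3,440 tonnes at $8.52/tonne → $29,308.80

$888,084.00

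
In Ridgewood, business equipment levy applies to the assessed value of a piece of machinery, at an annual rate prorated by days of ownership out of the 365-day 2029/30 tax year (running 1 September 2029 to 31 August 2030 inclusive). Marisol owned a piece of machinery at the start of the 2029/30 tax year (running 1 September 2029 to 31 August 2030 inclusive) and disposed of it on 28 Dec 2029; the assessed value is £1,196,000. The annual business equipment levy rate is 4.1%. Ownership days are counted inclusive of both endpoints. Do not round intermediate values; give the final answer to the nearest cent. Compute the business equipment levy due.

Days held (1 Sep – 28 Dec 2029): 119 out of 365
Tax = £1,196,000 × 4.1% × 119/365 = £15,987.0795

£15,987.08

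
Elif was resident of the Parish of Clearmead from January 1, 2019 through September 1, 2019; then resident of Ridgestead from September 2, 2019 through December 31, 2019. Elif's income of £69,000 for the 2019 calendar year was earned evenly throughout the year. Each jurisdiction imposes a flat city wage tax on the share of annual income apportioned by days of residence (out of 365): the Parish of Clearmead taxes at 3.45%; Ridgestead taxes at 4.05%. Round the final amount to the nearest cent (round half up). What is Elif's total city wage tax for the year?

£2,517.74

The Parish of Clearmead, January 1 – September 1, 2019: 244 days → £69,000 × 3.45% × 244/365 = £1,591.3479
Ridgestead, September 2 – December 31, 2019: 121 days → £69,000 × 4.05% × 121/365 = £926.3959
Total = £2,517.7438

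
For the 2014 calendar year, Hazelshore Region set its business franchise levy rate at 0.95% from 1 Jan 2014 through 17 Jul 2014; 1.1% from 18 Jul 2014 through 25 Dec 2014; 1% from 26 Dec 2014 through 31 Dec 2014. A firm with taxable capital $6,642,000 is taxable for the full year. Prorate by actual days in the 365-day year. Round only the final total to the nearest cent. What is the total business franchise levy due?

1 Jan – 17 Jul 2014: 198 days at 0.95% → $6,642,000 × 0.95% × 198/365 = $34,229.0466
18 Jul – 25 Dec 2014: 161 days at 1.1% → $6,642,000 × 1.1% × 161/365 = $32,227.3479
26 Dec – 31 Dec 2014: 6 days at 1% → $6,642,000 × 1% × 6/365 = $1,091.8356
Total = $67,548.2301

$67,548.23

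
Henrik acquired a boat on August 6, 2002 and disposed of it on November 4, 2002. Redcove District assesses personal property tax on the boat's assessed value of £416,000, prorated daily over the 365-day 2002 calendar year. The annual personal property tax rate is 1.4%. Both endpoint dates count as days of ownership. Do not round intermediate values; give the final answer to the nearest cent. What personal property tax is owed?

£1,452.01

Days held (August 6 – November 4, 2002): 91 out of 365
Tax = £416,000 × 1.4% × 91/365 = £1,452.0110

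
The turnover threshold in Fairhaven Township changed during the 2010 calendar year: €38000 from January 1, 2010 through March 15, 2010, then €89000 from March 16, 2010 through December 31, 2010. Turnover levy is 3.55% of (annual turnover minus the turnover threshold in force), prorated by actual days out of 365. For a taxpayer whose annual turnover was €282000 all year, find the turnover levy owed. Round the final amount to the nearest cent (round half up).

January 1 – March 15, 2010: 74 days, exemption €38000 → (€282000 − €38000) × 3.55% × 74/365 = €1756.1315
March 16 – December 31, 2010: 291 days, exemption €89000 → (€282000 − €89000) × 3.55% × 291/365 = €5462.4288
Total = €7218.5603

€7218.56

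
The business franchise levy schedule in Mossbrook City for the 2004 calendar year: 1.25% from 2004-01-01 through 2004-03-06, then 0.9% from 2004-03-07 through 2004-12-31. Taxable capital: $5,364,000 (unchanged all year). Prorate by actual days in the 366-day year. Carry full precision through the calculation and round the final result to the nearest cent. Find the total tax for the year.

2004-01-01 to 2004-03-06: 66 days at 1.25% → $5,364,000 × 1.25% × 66/366 = $12,090.9836
2004-03-07 to 2004-12-31: 300 days at 0.9% → $5,364,000 × 0.9% × 300/366 = $39,570.4918
Total = $51,661.4754

$51,661.48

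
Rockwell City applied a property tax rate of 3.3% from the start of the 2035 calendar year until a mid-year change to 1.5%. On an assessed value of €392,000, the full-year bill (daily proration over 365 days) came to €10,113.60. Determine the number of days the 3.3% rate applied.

219 days

Let d = days at the first rate; then 365 − d days at the second rate.
€392,000 × [3.3%·d + 1.5%·(365−d)] / 365 = €10,113.60
Solving gives d = 219, so the new rate took effect on 8 Aug 2035.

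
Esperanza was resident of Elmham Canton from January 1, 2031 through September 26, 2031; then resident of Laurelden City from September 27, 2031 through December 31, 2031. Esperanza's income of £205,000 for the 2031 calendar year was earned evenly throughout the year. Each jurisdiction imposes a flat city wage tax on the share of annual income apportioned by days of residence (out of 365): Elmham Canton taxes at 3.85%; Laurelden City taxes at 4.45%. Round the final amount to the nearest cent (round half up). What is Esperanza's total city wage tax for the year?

Elmham Canton, January 1 – September 26, 2031: 269 days → £205,000 × 3.85% × 269/365 = £5,816.6644
Laurelden City, September 27 – December 31, 2031: 96 days → £205,000 × 4.45% × 96/365 = £2,399.3425
Total = £8,216.0068

£8,216.01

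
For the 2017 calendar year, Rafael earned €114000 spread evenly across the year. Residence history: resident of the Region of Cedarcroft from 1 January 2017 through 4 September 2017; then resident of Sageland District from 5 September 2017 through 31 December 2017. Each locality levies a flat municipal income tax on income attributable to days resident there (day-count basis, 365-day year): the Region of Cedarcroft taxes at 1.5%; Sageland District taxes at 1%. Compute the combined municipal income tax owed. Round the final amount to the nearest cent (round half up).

€1525.73

The Region of Cedarcroft, 1 January – 4 September 2017: 247 days → €114000 × 1.5% × 247/365 = €1157.1781
Sageland District, 5 September – 31 December 2017: 118 days → €114000 × 1% × 118/365 = €368.5479
Total = €1525.7260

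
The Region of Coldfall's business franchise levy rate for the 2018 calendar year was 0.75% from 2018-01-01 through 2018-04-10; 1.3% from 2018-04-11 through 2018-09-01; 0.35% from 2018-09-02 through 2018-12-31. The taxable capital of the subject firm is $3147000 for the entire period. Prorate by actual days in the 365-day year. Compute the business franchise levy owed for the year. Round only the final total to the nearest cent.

2018-01-01 to 2018-04-10: 100 days at 0.75% → $3147000 × 0.75% × 100/365 = $6466.4384
2018-04-11 to 2018-09-01: 144 days at 1.3% → $3147000 × 1.3% × 144/365 = $16140.2301
2018-09-02 to 2018-12-31: 121 days at 0.35% → $3147000 × 0.35% × 121/365 = $3651.3822
Total = $26258.0507

$26258.05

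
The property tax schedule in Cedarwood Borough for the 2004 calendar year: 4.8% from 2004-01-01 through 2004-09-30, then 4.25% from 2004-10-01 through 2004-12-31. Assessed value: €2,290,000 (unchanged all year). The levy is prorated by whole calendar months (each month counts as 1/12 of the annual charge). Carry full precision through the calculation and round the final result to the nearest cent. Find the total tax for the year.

2004-01-01 to 2004-09-30: 9 months at 4.8% → €2,290,000 × 4.8% × 9/12 = €82,440.0000
2004-10-01 to 2004-12-31: 3 months at 4.25% → €2,290,000 × 4.25% × 3/12 = €24,331.2500
Total = €106,771.2500

€106,771.25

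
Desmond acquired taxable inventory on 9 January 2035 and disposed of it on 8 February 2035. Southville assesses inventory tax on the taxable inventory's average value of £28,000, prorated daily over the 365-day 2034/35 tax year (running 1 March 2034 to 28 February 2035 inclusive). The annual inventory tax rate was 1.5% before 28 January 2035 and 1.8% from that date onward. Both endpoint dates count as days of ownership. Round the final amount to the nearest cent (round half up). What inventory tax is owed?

9 January – 27 January 2035: 19 days at 1.5% → £28,000 × 1.5% × 19/365 = £21.8630
28 January – 8 February 2035: 12 days at 1.8% → £28,000 × 1.8% × 12/365 = £16.5699
Total = £38.4329

£38.43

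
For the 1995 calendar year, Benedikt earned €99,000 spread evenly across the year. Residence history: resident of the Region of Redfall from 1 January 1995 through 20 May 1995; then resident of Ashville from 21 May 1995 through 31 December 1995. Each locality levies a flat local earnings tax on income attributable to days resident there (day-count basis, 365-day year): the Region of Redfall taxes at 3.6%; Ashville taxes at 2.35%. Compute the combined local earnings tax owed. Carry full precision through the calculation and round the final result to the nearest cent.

€2,801.16

The Region of Redfall, 1 January – 20 May 1995: 140 days → €99,000 × 3.6% × 140/365 = €1,367.0137
Ashville, 21 May – 31 December 1995: 225 days → €99,000 × 2.35% × 225/365 = €1,434.1438
Total = €2,801.1575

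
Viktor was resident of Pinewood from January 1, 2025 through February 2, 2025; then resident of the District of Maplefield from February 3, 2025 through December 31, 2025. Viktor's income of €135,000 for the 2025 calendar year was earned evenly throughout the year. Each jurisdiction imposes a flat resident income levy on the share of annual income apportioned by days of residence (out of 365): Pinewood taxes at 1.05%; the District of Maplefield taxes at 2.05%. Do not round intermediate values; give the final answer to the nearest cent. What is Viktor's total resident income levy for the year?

Pinewood, January 1 – February 2, 2025: 33 days → €135,000 × 1.05% × 33/365 = €128.1575
The District of Maplefield, February 3 – December 31, 2025: 332 days → €135,000 × 2.05% × 332/365 = €2,517.2877
Total = €2,645.4452

€2,645.45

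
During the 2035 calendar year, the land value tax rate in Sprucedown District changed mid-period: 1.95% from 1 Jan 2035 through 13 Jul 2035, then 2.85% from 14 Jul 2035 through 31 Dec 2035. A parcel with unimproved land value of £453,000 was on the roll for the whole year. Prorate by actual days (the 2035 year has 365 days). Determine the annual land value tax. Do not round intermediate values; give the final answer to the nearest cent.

1 Jan – 13 Jul 2035: 194 days at 1.95% → £453,000 × 1.95% × 194/365 = £4,695.0658
14 Jul – 31 Dec 2035: 171 days at 2.85% → £453,000 × 2.85% × 171/365 = £6,048.4808
Total = £10,743.5466

£10,743.55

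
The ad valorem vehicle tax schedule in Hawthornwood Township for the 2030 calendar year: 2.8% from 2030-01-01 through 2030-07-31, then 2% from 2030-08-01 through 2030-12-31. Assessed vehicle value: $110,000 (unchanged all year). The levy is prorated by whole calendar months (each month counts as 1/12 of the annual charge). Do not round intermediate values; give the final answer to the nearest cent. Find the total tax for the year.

$2,713.33

2030-01-01 to 2030-07-31: 7 months at 2.8% → $110,000 × 2.8% × 7/12 = $1,796.6667
2030-08-01 to 2030-12-31: 5 months at 2% → $110,000 × 2% × 5/12 = $916.6667
Total = $2,713.3333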